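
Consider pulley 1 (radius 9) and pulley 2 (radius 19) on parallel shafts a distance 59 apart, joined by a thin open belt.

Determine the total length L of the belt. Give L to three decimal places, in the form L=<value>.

L=207.664

open belt: β = asin((r2−r1)/C) = asin(10/59) = 9.7583°
wrap1 = π − 2β = 160.4835°
wrap2 = π + 2β = 199.5165°
tangent length = C·cosβ = 58.1464
L = r1·wrap1 + r2·wrap2 + 2·C·cosβ = 9·2.8010 + 19·3.4822 + 2·58.1464 = 207.6636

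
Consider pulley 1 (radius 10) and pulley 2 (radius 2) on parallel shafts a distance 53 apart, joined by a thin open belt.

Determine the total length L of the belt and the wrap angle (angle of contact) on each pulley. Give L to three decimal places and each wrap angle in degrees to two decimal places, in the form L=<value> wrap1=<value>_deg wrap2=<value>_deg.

L=144.909 wrap1=197.36_deg wrap2=162.64_deg

open belt: β = asin((r2−r1)/C) = asin(-8/53) = -8.6816°
wrap1 = π − 2β = 197.3632°
wrap2 = π + 2β = 162.6368°
tangent length = C·cosβ = 52.3927
L = r1·wrap1 + r2·wrap2 + 2·C·cosβ = 10·3.4446 + 2·2.8385 + 2·52.3927 = 144.9090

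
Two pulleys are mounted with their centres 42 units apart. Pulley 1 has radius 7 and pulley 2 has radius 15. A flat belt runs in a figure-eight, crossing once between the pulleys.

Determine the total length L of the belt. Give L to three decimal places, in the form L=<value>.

crossed belt: β = asin((r1+r2)/C) = asin(22/42) = 31.5881°
wrap1 = wrap2 = π + 2β = 243.1763°
tangent length = C·cosβ = 35.7771
L = (r1+r2)·wrap + 2·C·cosβ = 22·4.2442 + 2·35.7771 = 164.9272

L=164.927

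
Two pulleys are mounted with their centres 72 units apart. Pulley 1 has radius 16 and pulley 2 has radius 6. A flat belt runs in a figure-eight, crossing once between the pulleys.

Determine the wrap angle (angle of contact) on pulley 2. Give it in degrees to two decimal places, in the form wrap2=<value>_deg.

wrap2=215.58_deg

crossed belt: β = asin((r1+r2)/C) = asin(22/72) = 17.7916°
wrap1 = wrap2 = π + 2β = 215.5832°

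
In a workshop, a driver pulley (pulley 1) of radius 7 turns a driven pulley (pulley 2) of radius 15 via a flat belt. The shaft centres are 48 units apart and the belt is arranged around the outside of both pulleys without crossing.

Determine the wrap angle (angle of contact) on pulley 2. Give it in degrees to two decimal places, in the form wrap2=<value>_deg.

open belt: β = asin((r2−r1)/C) = asin(8/48) = 9.5941°
wrap1 = π − 2β = 160.8119°
wrap2 = π + 2β = 199.1881°

wrap2=199.19_deg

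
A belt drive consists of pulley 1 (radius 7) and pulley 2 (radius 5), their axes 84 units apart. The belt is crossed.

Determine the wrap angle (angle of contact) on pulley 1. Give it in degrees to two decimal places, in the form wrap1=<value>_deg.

crossed belt: β = asin((r1+r2)/C) = asin(12/84) = 8.2132°
wrap1 = wrap2 = π + 2β = 196.4264°

wrap1=196.43_deg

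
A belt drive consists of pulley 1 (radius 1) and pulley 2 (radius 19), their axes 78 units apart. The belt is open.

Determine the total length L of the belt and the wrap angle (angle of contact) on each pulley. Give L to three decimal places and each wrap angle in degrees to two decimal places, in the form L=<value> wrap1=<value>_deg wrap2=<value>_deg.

L=223.004 wrap1=153.32_deg wrap2=206.68_deg

open belt: β = asin((r2−r1)/C) = asin(18/78) = 13.3424°
wrap1 = π − 2β = 153.3153°
wrap2 = π + 2β = 206.6847°
tangent length = C·cosβ = 75.8947
L = r1·wrap1 + r2·wrap2 + 2·C·cosβ = 1·2.6759 + 19·3.6073 + 2·75.8947 = 223.0044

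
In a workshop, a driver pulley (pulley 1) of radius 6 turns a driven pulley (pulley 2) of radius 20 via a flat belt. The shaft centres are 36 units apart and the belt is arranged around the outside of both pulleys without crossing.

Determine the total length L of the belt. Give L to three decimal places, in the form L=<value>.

L=159.198

open belt: β = asin((r2−r1)/C) = asin(14/36) = 22.8854°
wrap1 = π − 2β = 134.2292°
wrap2 = π + 2β = 225.7708°
tangent length = C·cosβ = 33.1662
L = r1·wrap1 + r2·wrap2 + 2·C·cosβ = 6·2.3427 + 20·3.9404 + 2·33.1662 = 159.1978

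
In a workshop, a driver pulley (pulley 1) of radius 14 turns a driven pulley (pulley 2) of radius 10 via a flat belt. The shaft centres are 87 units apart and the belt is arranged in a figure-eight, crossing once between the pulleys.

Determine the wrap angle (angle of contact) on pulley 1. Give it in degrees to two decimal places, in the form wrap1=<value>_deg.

crossed belt: β = asin((r1+r2)/C) = asin(24/87) = 16.0134°
wrap1 = wrap2 = π + 2β = 212.0268°

wrap1=212.03_deg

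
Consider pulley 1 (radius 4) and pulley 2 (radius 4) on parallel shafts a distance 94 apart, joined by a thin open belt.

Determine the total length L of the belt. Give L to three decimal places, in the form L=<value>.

open belt: β = asin((r2−r1)/C) = asin(0/94) = 0.0000°
wrap1 = π − 2β = 180.0000°
wrap2 = π + 2β = 180.0000°
tangent length = C·cosβ = 94.0000
L = r1·wrap1 + r2·wrap2 + 2·C·cosβ = 4·3.1416 + 4·3.1416 + 2·94.0000 = 213.1327

L=213.133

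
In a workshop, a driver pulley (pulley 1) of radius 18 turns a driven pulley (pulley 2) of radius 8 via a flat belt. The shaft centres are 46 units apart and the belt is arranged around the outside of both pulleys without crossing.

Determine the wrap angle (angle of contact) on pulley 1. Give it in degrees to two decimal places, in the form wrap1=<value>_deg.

wrap1=205.11_deg

open belt: β = asin((r2−r1)/C) = asin(-10/46) = -12.5559°
wrap1 = π − 2β = 205.1117°
wrap2 = π + 2β = 154.8883°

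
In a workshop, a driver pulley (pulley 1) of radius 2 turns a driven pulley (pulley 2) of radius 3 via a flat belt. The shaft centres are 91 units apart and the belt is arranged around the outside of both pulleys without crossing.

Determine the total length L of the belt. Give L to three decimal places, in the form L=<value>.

L=197.719

open belt: β = asin((r2−r1)/C) = asin(1/91) = 0.6296°
wrap1 = π − 2β = 178.7407°
wrap2 = π + 2β = 181.2593°
tangent length = C·cosβ = 90.9945
L = r1·wrap1 + r2·wrap2 + 2·C·cosβ = 2·3.1196 + 3·3.1636 + 2·90.9945 = 197.7190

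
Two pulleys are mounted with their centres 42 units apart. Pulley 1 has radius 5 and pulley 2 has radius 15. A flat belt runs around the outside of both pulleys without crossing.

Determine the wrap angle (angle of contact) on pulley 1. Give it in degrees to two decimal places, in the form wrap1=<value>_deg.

wrap1=152.45_deg

open belt: β = asin((r2−r1)/C) = asin(10/42) = 13.7741°
wrap1 = π − 2β = 152.4517°
wrap2 = π + 2β = 207.5483°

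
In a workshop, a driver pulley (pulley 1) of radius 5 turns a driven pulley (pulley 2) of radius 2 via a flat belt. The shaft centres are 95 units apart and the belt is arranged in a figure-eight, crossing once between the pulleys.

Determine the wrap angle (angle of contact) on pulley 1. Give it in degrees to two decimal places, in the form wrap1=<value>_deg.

crossed belt: β = asin((r1+r2)/C) = asin(7/95) = 4.2256°
wrap1 = wrap2 = π + 2β = 188.4512°

wrap1=188.45_deg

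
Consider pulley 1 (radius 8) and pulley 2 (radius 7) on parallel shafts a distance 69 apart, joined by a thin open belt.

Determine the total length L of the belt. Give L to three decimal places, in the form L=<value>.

L=185.138

open belt: β = asin((r2−r1)/C) = asin(-1/69) = -0.8304°
wrap1 = π − 2β = 181.6608°
wrap2 = π + 2β = 178.3392°
tangent length = C·cosβ = 68.9928
L = r1·wrap1 + r2·wrap2 + 2·C·cosβ = 8·3.1706 + 7·3.1126 + 2·68.9928 = 185.1384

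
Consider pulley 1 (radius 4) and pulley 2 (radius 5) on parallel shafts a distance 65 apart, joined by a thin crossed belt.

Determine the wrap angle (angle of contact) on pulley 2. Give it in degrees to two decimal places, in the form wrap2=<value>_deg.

wrap2=195.92_deg

crossed belt: β = asin((r1+r2)/C) = asin(9/65) = 7.9588°
wrap1 = wrap2 = π + 2β = 195.9177°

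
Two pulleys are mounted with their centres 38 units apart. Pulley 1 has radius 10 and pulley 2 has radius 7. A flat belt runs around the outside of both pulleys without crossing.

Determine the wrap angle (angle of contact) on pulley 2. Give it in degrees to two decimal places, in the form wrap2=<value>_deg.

wrap2=170.94_deg

open belt: β = asin((r2−r1)/C) = asin(-3/38) = -4.5281°
wrap1 = π − 2β = 189.0561°
wrap2 = π + 2β = 170.9439°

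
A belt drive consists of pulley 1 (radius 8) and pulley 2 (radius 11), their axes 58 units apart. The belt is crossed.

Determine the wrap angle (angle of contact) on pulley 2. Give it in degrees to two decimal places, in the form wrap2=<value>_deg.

wrap2=218.24_deg

crossed belt: β = asin((r1+r2)/C) = asin(19/58) = 19.1223°
wrap1 = wrap2 = π + 2β = 218.2447°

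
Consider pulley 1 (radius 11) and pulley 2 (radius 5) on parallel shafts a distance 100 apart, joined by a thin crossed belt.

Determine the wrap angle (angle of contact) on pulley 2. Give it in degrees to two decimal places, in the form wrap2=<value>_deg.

crossed belt: β = asin((r1+r2)/C) = asin(16/100) = 9.2069°
wrap1 = wrap2 = π + 2β = 198.4138°

wrap2=198.41_deg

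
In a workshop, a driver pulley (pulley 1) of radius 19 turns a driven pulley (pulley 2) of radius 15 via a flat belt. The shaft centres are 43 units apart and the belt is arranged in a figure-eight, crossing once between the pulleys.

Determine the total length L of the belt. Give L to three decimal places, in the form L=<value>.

crossed belt: β = asin((r1+r2)/C) = asin(34/43) = 52.2508°
wrap1 = wrap2 = π + 2β = 284.5015°
tangent length = C·cosβ = 26.3249
L = (r1+r2)·wrap + 2·C·cosβ = 34·4.9655 + 2·26.3249 = 221.4764

L=221.476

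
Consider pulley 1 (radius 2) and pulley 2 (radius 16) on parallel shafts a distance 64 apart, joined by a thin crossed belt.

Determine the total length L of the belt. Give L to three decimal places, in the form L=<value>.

crossed belt: β = asin((r1+r2)/C) = asin(18/64) = 16.3348°
wrap1 = wrap2 = π + 2β = 212.6696°
tangent length = C·cosβ = 61.4166
L = (r1+r2)·wrap + 2·C·cosβ = 18·3.7118 + 2·61.4166 = 189.6454

L=189.645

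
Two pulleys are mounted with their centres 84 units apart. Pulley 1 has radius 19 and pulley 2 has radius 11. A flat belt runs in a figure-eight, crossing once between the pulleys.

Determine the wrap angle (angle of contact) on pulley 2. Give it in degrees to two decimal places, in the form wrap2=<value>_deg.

wrap2=221.85_deg

crossed belt: β = asin((r1+r2)/C) = asin(30/84) = 20.9248°
wrap1 = wrap2 = π + 2β = 221.8497°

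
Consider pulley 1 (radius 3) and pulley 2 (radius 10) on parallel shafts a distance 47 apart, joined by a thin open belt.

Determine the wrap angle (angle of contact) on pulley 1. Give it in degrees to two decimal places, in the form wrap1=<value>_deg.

wrap1=162.87_deg

open belt: β = asin((r2−r1)/C) = asin(7/47) = 8.5653°
wrap1 = π − 2β = 162.8694°
wrap2 = π + 2β = 197.1306°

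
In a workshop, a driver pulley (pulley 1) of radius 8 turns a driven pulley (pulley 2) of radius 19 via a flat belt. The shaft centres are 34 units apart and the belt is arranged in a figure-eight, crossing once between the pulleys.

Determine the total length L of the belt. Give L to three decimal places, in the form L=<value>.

crossed belt: β = asin((r1+r2)/C) = asin(27/34) = 52.5720°
wrap1 = wrap2 = π + 2β = 285.1440°
tangent length = C·cosβ = 20.6640
L = (r1+r2)·wrap + 2·C·cosβ = 27·4.9767 + 2·20.6640 = 175.6989

L=175.699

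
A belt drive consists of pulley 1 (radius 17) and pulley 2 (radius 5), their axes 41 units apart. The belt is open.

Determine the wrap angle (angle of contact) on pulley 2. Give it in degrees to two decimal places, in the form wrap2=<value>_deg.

wrap2=145.96_deg

open belt: β = asin((r2−r1)/C) = asin(-12/41) = -17.0186°
wrap1 = π − 2β = 214.0373°
wrap2 = π + 2β = 145.9627°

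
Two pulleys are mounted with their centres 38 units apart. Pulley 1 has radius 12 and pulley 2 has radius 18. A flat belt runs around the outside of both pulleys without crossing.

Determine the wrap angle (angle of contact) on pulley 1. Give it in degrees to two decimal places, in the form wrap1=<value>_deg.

open belt: β = asin((r2−r1)/C) = asin(6/38) = 9.0847°
wrap1 = π − 2β = 161.8306°
wrap2 = π + 2β = 198.1694°

wrap1=161.83_deg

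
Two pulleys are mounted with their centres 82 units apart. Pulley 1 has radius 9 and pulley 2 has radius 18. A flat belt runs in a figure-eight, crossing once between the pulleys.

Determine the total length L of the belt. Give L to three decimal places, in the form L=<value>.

L=257.796

crossed belt: β = asin((r1+r2)/C) = asin(27/82) = 19.2244°
wrap1 = wrap2 = π + 2β = 218.4487°
tangent length = C·cosβ = 77.4274
L = (r1+r2)·wrap + 2·C·cosβ = 27·3.8126 + 2·77.4274 = 257.7963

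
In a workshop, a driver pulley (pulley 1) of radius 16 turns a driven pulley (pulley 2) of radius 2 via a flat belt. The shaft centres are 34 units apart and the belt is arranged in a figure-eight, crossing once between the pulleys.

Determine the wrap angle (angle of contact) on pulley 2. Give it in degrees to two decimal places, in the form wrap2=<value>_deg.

wrap2=243.93_deg

crossed belt: β = asin((r1+r2)/C) = asin(18/34) = 31.9657°
wrap1 = wrap2 = π + 2β = 243.9314°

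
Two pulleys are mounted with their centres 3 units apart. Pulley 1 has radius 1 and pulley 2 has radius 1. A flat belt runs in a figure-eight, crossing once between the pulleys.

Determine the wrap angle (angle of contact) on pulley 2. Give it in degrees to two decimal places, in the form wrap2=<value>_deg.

wrap2=263.62_deg

crossed belt: β = asin((r1+r2)/C) = asin(2/3) = 41.8103°
wrap1 = wrap2 = π + 2β = 263.6206°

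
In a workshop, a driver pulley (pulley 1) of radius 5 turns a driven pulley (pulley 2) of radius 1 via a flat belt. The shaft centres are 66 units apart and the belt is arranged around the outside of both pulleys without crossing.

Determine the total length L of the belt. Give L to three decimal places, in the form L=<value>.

L=151.092

open belt: β = asin((r2−r1)/C) = asin(-4/66) = -3.4746°
wrap1 = π − 2β = 186.9492°
wrap2 = π + 2β = 173.0508°
tangent length = C·cosβ = 65.8787
L = r1·wrap1 + r2·wrap2 + 2·C·cosβ = 5·3.2629 + 1·3.0203 + 2·65.8787 = 151.0921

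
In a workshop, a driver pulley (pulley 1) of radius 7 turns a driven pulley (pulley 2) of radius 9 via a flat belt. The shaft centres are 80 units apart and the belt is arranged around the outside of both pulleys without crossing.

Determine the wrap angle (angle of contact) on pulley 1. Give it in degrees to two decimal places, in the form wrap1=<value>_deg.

open belt: β = asin((r2−r1)/C) = asin(2/80) = 1.4325°
wrap1 = π − 2β = 177.1349°
wrap2 = π + 2β = 182.8651°

wrap1=177.13_deg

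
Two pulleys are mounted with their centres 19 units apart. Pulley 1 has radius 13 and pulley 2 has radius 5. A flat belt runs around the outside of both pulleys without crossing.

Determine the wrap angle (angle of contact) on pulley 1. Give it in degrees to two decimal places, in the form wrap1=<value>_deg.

wrap1=229.80_deg

open belt: β = asin((r2−r1)/C) = asin(-8/19) = -24.9011°
wrap1 = π − 2β = 229.8021°
wrap2 = π + 2β = 130.1979°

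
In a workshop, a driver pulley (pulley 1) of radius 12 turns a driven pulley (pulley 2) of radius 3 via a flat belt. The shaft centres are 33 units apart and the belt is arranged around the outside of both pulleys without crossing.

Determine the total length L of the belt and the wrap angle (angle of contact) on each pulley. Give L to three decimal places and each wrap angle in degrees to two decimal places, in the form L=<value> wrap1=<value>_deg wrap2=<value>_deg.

open belt: β = asin((r2−r1)/C) = asin(-9/33) = -15.8266°
wrap1 = π − 2β = 211.6532°
wrap2 = π + 2β = 148.3468°
tangent length = C·cosβ = 31.7490
L = r1·wrap1 + r2·wrap2 + 2·C·cosβ = 12·3.6940 + 3·2.5891 + 2·31.7490 = 115.5940

L=115.594 wrap1=211.65_deg wrap2=148.35_deg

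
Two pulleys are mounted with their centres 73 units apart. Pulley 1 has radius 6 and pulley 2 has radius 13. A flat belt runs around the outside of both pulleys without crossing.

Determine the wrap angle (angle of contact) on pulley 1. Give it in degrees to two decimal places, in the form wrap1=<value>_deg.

wrap1=168.99_deg

open belt: β = asin((r2−r1)/C) = asin(7/73) = 5.5026°
wrap1 = π − 2β = 168.9949°
wrap2 = π + 2β = 191.0051°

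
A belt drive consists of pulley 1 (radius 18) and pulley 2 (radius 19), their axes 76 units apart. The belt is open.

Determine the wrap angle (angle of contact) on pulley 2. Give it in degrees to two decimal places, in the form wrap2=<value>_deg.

wrap2=181.51_deg

open belt: β = asin((r2−r1)/C) = asin(1/76) = 0.7539°
wrap1 = π − 2β = 178.4922°
wrap2 = π + 2β = 181.5078°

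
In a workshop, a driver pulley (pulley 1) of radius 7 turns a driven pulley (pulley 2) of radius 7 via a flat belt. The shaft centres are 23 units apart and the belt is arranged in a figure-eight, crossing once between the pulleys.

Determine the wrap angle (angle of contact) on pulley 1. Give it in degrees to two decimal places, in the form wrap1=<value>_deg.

crossed belt: β = asin((r1+r2)/C) = asin(14/23) = 37.4952°
wrap1 = wrap2 = π + 2β = 254.9905°

wrap1=254.99_deg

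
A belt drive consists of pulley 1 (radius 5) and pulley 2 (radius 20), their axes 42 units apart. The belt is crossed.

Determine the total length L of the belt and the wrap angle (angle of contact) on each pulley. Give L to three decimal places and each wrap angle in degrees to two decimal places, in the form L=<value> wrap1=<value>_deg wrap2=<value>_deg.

crossed belt: β = asin((r1+r2)/C) = asin(25/42) = 36.5296°
wrap1 = wrap2 = π + 2β = 253.0592°
tangent length = C·cosβ = 33.7491
L = (r1+r2)·wrap + 2·C·cosβ = 25·4.4167 + 2·33.7491 = 177.9161

L=177.916 wrap1=253.06_deg wrap2=253.06_deg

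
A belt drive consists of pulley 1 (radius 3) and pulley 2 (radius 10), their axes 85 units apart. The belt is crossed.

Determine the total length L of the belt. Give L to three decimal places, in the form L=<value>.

crossed belt: β = asin((r1+r2)/C) = asin(13/85) = 8.7974°
wrap1 = wrap2 = π + 2β = 197.5948°
tangent length = C·cosβ = 84.0000
L = (r1+r2)·wrap + 2·C·cosβ = 13·3.4487 + 2·84.0000 = 212.8328

L=212.833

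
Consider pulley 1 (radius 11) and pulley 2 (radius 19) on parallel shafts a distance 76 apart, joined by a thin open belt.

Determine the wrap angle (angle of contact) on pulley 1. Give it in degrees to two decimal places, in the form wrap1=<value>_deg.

open belt: β = asin((r2−r1)/C) = asin(8/76) = 6.0423°
wrap1 = π − 2β = 167.9153°
wrap2 = π + 2β = 192.0847°

wrap1=167.92_deg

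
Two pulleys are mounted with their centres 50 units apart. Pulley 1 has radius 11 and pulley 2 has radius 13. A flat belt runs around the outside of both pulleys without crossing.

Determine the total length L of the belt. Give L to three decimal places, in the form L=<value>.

L=175.478

open belt: β = asin((r2−r1)/C) = asin(2/50) = 2.2924°
wrap1 = π − 2β = 175.4151°
wrap2 = π + 2β = 184.5849°
tangent length = C·cosβ = 49.9600
L = r1·wrap1 + r2·wrap2 + 2·C·cosβ = 11·3.0616 + 13·3.2216 + 2·49.9600 = 175.4782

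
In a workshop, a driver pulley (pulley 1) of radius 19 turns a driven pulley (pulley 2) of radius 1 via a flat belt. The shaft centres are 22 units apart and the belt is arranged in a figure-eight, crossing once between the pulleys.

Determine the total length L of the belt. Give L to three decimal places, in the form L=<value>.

L=126.806

crossed belt: β = asin((r1+r2)/C) = asin(20/22) = 65.3800°
wrap1 = wrap2 = π + 2β = 310.7600°
tangent length = C·cosβ = 9.1652
L = (r1+r2)·wrap + 2·C·cosβ = 20·5.4238 + 2·9.1652 = 126.8060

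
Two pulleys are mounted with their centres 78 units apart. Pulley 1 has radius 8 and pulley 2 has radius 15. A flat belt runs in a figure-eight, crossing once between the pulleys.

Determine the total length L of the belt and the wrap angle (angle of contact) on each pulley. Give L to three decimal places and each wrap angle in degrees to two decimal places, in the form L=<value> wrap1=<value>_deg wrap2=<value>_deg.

L=235.089 wrap1=214.30_deg wrap2=214.30_deg

crossed belt: β = asin((r1+r2)/C) = asin(23/78) = 17.1498°
wrap1 = wrap2 = π + 2β = 214.2997°
tangent length = C·cosβ = 74.5319
L = (r1+r2)·wrap + 2·C·cosβ = 23·3.7402 + 2·74.5319 = 235.0892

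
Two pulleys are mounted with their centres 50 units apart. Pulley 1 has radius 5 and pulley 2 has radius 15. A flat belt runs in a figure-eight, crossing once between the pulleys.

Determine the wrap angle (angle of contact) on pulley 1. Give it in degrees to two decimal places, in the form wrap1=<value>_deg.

crossed belt: β = asin((r1+r2)/C) = asin(20/50) = 23.5782°
wrap1 = wrap2 = π + 2β = 227.1564°

wrap1=227.16_deg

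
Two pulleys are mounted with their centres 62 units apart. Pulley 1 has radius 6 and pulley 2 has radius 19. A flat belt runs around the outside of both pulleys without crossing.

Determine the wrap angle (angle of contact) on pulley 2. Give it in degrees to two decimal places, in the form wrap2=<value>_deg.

wrap2=204.21_deg

open belt: β = asin((r2−r1)/C) = asin(13/62) = 12.1034°
wrap1 = π − 2β = 155.7931°
wrap2 = π + 2β = 204.2069°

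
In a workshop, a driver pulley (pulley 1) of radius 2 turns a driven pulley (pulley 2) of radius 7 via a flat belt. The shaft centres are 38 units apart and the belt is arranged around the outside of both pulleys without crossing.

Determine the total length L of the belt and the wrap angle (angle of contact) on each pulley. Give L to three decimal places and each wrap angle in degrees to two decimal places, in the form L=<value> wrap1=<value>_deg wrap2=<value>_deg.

L=104.933 wrap1=164.88_deg wrap2=195.12_deg

open belt: β = asin((r2−r1)/C) = asin(5/38) = 7.5608°
wrap1 = π − 2β = 164.8783°
wrap2 = π + 2β = 195.1217°
tangent length = C·cosβ = 37.6696
L = r1·wrap1 + r2·wrap2 + 2·C·cosβ = 2·2.8777 + 7·3.4055 + 2·37.6696 = 104.9332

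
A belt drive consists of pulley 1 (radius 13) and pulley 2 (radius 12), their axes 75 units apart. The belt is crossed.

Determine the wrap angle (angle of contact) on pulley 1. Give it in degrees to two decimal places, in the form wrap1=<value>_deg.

crossed belt: β = asin((r1+r2)/C) = asin(25/75) = 19.4712°
wrap1 = wrap2 = π + 2β = 218.9424°

wrap1=218.94_deg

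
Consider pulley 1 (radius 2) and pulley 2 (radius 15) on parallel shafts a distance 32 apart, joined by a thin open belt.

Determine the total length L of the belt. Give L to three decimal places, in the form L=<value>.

open belt: β = asin((r2−r1)/C) = asin(13/32) = 23.9695°
wrap1 = π − 2β = 132.0610°
wrap2 = π + 2β = 227.9390°
tangent length = C·cosβ = 29.2404
L = r1·wrap1 + r2·wrap2 + 2·C·cosβ = 2·2.3049 + 15·3.9783 + 2·29.2404 = 122.7648

L=122.765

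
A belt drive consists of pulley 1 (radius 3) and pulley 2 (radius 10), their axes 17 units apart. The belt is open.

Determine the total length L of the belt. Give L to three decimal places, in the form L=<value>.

L=77.766

open belt: β = asin((r2−r1)/C) = asin(7/17) = 24.3157°
wrap1 = π − 2β = 131.3685°
wrap2 = π + 2β = 228.6315°
tangent length = C·cosβ = 15.4919
L = r1·wrap1 + r2·wrap2 + 2·C·cosβ = 3·2.2928 + 10·3.9904 + 2·15.4919 = 77.7660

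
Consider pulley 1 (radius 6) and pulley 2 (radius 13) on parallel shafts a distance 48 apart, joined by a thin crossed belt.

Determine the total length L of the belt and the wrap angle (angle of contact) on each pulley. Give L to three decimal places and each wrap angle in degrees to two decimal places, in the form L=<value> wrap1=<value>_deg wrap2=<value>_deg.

crossed belt: β = asin((r1+r2)/C) = asin(19/48) = 23.3180°
wrap1 = wrap2 = π + 2β = 226.6359°
tangent length = C·cosβ = 44.0795
L = (r1+r2)·wrap + 2·C·cosβ = 19·3.9555 + 2·44.0795 = 163.3143

L=163.314 wrap1=226.64_deg wrap2=226.64_deg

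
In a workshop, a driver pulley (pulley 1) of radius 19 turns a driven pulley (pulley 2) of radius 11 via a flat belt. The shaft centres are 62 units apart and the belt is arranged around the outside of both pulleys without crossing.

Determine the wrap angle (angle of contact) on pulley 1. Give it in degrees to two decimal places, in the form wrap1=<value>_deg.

open belt: β = asin((r2−r1)/C) = asin(-8/62) = -7.4137°
wrap1 = π − 2β = 194.8273°
wrap2 = π + 2β = 165.1727°

wrap1=194.83_deg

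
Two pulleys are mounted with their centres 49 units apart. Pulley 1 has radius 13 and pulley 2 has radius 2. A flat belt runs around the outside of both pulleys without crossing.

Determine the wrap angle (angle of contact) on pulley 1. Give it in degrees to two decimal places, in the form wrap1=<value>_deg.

wrap1=205.95_deg

open belt: β = asin((r2−r1)/C) = asin(-11/49) = -12.9729°
wrap1 = π − 2β = 205.9458°
wrap2 = π + 2β = 154.0542°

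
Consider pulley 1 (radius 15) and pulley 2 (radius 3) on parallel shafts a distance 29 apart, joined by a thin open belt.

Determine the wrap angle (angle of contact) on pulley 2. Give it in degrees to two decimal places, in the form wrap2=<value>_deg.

wrap2=131.11_deg

open belt: β = asin((r2−r1)/C) = asin(-12/29) = -24.4433°
wrap1 = π − 2β = 228.8867°
wrap2 = π + 2β = 131.1133°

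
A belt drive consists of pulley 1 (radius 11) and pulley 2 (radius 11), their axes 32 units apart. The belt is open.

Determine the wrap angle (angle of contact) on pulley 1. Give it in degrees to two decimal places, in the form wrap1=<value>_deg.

open belt: β = asin((r2−r1)/C) = asin(0/32) = 0.0000°
wrap1 = π − 2β = 180.0000°
wrap2 = π + 2β = 180.0000°

wrap1=180.00_deg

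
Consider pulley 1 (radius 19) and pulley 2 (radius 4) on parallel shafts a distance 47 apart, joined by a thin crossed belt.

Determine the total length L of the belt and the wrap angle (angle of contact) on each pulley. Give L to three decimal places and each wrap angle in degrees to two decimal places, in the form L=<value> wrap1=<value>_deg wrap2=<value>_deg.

crossed belt: β = asin((r1+r2)/C) = asin(23/47) = 29.2986°
wrap1 = wrap2 = π + 2β = 238.5973°
tangent length = C·cosβ = 40.9878
L = (r1+r2)·wrap + 2·C·cosβ = 23·4.1643 + 2·40.9878 = 177.7547

L=177.755 wrap1=238.60_deg wrap2=238.60_deg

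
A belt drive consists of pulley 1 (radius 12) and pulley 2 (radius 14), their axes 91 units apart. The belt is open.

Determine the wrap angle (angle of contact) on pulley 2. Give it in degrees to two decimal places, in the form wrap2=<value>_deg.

open belt: β = asin((r2−r1)/C) = asin(2/91) = 1.2593°
wrap1 = π − 2β = 177.4813°
wrap2 = π + 2β = 182.5187°

wrap2=182.52_deg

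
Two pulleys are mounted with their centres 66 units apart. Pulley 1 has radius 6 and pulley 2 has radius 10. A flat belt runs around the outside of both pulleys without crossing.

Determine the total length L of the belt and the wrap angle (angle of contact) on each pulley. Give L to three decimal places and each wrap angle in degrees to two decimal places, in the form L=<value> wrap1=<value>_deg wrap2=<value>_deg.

L=182.508 wrap1=173.05_deg wrap2=186.95_deg

open belt: β = asin((r2−r1)/C) = asin(4/66) = 3.4746°
wrap1 = π − 2β = 173.0508°
wrap2 = π + 2β = 186.9492°
tangent length = C·cosβ = 65.8787
L = r1·wrap1 + r2·wrap2 + 2·C·cosβ = 6·3.0203 + 10·3.2629 + 2·65.8787 = 182.5080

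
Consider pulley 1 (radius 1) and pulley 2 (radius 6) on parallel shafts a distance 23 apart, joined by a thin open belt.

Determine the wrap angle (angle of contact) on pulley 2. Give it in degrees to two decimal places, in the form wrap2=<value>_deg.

wrap2=205.11_deg

open belt: β = asin((r2−r1)/C) = asin(5/23) = 12.5559°
wrap1 = π − 2β = 154.8883°
wrap2 = π + 2β = 205.1117°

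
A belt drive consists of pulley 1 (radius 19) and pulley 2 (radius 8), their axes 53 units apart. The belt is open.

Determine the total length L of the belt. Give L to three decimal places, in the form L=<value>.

L=193.114

open belt: β = asin((r2−r1)/C) = asin(-11/53) = -11.9786°
wrap1 = π − 2β = 203.9573°
wrap2 = π + 2β = 156.0427°
tangent length = C·cosβ = 51.8459
L = r1·wrap1 + r2·wrap2 + 2·C·cosβ = 19·3.5597 + 8·2.7235 + 2·51.8459 = 193.1143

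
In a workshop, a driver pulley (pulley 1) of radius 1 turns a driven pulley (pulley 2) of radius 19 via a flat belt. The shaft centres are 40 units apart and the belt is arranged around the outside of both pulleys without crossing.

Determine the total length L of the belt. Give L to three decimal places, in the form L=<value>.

open belt: β = asin((r2−r1)/C) = asin(18/40) = 26.7437°
wrap1 = π − 2β = 126.5126°
wrap2 = π + 2β = 233.4874°
tangent length = C·cosβ = 35.7211
L = r1·wrap1 + r2·wrap2 + 2·C·cosβ = 1·2.2081 + 19·4.0751 + 2·35.7211 = 151.0777

L=151.078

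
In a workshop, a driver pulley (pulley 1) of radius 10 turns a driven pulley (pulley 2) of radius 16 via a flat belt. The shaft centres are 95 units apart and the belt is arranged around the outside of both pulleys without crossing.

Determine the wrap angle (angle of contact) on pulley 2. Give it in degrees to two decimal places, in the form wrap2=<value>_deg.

wrap2=187.24_deg

open belt: β = asin((r2−r1)/C) = asin(6/95) = 3.6211°
wrap1 = π − 2β = 172.7578°
wrap2 = π + 2β = 187.2422°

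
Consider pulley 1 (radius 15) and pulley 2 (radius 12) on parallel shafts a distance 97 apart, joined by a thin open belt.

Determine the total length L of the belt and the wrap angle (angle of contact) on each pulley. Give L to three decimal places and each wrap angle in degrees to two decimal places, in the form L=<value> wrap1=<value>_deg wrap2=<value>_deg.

L=278.916 wrap1=183.54_deg wrap2=176.46_deg

open belt: β = asin((r2−r1)/C) = asin(-3/97) = -1.7723°
wrap1 = π − 2β = 183.5446°
wrap2 = π + 2β = 176.4554°
tangent length = C·cosβ = 96.9536
L = r1·wrap1 + r2·wrap2 + 2·C·cosβ = 15·3.2035 + 12·3.0797 + 2·96.9536 = 278.9158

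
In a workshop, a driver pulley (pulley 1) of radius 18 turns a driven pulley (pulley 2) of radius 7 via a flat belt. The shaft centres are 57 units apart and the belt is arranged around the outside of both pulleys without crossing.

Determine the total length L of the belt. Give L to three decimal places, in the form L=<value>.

L=194.669

open belt: β = asin((r2−r1)/C) = asin(-11/57) = -11.1269°
wrap1 = π − 2β = 202.2538°
wrap2 = π + 2β = 157.7462°
tangent length = C·cosβ = 55.9285
L = r1·wrap1 + r2·wrap2 + 2·C·cosβ = 18·3.5300 + 7·2.7532 + 2·55.9285 = 194.6693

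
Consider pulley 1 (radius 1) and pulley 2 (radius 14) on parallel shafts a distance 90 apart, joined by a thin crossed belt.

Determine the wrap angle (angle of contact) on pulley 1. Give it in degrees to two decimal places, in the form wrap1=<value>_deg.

crossed belt: β = asin((r1+r2)/C) = asin(15/90) = 9.5941°
wrap1 = wrap2 = π + 2β = 199.1881°

wrap1=199.19_deg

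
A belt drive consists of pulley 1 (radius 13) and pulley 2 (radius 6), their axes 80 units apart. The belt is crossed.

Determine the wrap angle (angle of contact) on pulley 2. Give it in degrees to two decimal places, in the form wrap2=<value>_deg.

wrap2=207.48_deg

crossed belt: β = asin((r1+r2)/C) = asin(19/80) = 13.7390°
wrap1 = wrap2 = π + 2β = 207.4781°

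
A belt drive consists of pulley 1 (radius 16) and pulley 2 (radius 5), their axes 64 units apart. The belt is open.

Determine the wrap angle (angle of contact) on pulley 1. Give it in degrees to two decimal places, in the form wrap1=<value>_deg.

wrap1=199.79_deg

open belt: β = asin((r2−r1)/C) = asin(-11/64) = -9.8969°
wrap1 = π − 2β = 199.7937°
wrap2 = π + 2β = 160.2063°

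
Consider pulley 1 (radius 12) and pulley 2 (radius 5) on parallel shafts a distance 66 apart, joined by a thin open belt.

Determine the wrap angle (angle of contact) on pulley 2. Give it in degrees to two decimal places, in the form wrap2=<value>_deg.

open belt: β = asin((r2−r1)/C) = asin(-7/66) = -6.0883°
wrap1 = π − 2β = 192.1766°
wrap2 = π + 2β = 167.8234°

wrap2=167.82_deg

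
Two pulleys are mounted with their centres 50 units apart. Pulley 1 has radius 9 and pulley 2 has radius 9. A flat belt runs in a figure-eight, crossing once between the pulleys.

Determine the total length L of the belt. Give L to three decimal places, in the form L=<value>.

L=163.102

crossed belt: β = asin((r1+r2)/C) = asin(18/50) = 21.1002°
wrap1 = wrap2 = π + 2β = 222.2004°
tangent length = C·cosβ = 46.6476
L = (r1+r2)·wrap + 2·C·cosβ = 18·3.8781 + 2·46.6476 = 163.1015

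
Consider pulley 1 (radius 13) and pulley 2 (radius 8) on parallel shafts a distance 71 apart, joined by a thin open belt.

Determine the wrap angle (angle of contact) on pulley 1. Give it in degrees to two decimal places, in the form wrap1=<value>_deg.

wrap1=188.08_deg

open belt: β = asin((r2−r1)/C) = asin(-5/71) = -4.0383°
wrap1 = π − 2β = 188.0765°
wrap2 = π + 2β = 171.9235°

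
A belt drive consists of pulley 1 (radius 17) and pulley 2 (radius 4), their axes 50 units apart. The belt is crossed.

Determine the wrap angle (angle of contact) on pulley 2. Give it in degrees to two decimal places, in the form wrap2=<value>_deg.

wrap2=229.67_deg

crossed belt: β = asin((r1+r2)/C) = asin(21/50) = 24.8346°
wrap1 = wrap2 = π + 2β = 229.6692°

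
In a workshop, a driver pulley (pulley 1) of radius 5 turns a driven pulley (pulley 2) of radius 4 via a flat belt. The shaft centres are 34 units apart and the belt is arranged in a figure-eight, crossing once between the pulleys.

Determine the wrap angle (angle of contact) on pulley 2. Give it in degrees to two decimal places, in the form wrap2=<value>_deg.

wrap2=210.70_deg

crossed belt: β = asin((r1+r2)/C) = asin(9/34) = 15.3495°
wrap1 = wrap2 = π + 2β = 210.6990°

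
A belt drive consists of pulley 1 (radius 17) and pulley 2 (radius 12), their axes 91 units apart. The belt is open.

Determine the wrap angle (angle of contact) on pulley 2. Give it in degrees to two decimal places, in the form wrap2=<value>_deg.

open belt: β = asin((r2−r1)/C) = asin(-5/91) = -3.1497°
wrap1 = π − 2β = 186.2994°
wrap2 = π + 2β = 173.7006°

wrap2=173.70_deg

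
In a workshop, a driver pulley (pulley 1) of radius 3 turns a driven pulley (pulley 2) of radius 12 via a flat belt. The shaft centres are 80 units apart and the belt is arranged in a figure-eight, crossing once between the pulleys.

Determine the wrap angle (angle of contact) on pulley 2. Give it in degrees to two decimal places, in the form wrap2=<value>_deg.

wrap2=201.61_deg

crossed belt: β = asin((r1+r2)/C) = asin(15/80) = 10.8069°
wrap1 = wrap2 = π + 2β = 201.6138°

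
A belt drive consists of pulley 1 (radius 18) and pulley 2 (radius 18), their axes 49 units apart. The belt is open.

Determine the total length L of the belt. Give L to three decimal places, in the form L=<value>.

L=211.097

open belt: β = asin((r2−r1)/C) = asin(0/49) = 0.0000°
wrap1 = π − 2β = 180.0000°
wrap2 = π + 2β = 180.0000°
tangent length = C·cosβ = 49.0000
L = r1·wrap1 + r2·wrap2 + 2·C·cosβ = 18·3.1416 + 18·3.1416 + 2·49.0000 = 211.0973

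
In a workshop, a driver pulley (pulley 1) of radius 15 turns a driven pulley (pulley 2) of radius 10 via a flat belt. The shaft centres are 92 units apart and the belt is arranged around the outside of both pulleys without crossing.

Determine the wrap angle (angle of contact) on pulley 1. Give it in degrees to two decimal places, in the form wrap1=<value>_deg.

open belt: β = asin((r2−r1)/C) = asin(-5/92) = -3.1154°
wrap1 = π − 2β = 186.2309°
wrap2 = π + 2β = 173.7691°

wrap1=186.23_deg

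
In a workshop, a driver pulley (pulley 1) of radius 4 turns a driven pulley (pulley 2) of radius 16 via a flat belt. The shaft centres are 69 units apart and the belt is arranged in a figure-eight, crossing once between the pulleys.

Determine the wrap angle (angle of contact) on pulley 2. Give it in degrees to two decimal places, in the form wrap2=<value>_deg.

wrap2=213.70_deg

crossed belt: β = asin((r1+r2)/C) = asin(20/69) = 16.8493°
wrap1 = wrap2 = π + 2β = 213.6986°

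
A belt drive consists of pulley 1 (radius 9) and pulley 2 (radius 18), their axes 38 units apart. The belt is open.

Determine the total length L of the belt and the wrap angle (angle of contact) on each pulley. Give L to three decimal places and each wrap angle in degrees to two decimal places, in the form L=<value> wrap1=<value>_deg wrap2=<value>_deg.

open belt: β = asin((r2−r1)/C) = asin(9/38) = 13.7002°
wrap1 = π − 2β = 152.5995°
wrap2 = π + 2β = 207.4005°
tangent length = C·cosβ = 36.9188
L = r1·wrap1 + r2·wrap2 + 2·C·cosβ = 9·2.6634 + 18·3.6198 + 2·36.9188 = 162.9647

L=162.965 wrap1=152.60_deg wrap2=207.40_deg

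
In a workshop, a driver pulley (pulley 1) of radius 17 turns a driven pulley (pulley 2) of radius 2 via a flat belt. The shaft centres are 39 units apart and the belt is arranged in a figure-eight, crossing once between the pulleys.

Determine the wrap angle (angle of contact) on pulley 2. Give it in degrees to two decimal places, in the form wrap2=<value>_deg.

crossed belt: β = asin((r1+r2)/C) = asin(19/39) = 29.1554°
wrap1 = wrap2 = π + 2β = 238.3107°

wrap2=238.31_deg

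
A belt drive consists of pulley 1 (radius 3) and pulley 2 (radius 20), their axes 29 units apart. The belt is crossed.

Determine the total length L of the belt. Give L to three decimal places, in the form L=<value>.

crossed belt: β = asin((r1+r2)/C) = asin(23/29) = 52.4765°
wrap1 = wrap2 = π + 2β = 284.9530°
tangent length = C·cosβ = 17.6635
L = (r1+r2)·wrap + 2·C·cosβ = 23·4.9734 + 2·17.6635 = 149.7145

L=149.714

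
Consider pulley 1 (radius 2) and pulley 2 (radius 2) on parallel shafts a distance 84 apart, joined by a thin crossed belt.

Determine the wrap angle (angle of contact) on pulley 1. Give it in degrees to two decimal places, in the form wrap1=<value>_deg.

wrap1=185.46_deg

crossed belt: β = asin((r1+r2)/C) = asin(4/84) = 2.7294°
wrap1 = wrap2 = π + 2β = 185.4588°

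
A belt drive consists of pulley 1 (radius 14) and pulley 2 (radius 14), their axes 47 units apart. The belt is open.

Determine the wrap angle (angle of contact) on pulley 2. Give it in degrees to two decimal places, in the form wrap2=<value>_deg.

open belt: β = asin((r2−r1)/C) = asin(0/47) = 0.0000°
wrap1 = π − 2β = 180.0000°
wrap2 = π + 2β = 180.0000°

wrap2=180.00_deg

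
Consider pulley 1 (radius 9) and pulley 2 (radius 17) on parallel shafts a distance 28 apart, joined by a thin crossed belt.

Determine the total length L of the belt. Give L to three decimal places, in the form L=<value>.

L=164.374

crossed belt: β = asin((r1+r2)/C) = asin(26/28) = 68.2132°
wrap1 = wrap2 = π + 2β = 316.4264°
tangent length = C·cosβ = 10.3923
L = (r1+r2)·wrap + 2·C·cosβ = 26·5.5227 + 2·10.3923 = 164.3744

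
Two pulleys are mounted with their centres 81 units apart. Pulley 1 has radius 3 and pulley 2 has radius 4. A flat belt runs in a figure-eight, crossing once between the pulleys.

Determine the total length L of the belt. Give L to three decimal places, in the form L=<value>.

crossed belt: β = asin((r1+r2)/C) = asin(7/81) = 4.9577°
wrap1 = wrap2 = π + 2β = 189.9153°
tangent length = C·cosβ = 80.6970
L = (r1+r2)·wrap + 2·C·cosβ = 7·3.3146 + 2·80.6970 = 184.5965

L=184.596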